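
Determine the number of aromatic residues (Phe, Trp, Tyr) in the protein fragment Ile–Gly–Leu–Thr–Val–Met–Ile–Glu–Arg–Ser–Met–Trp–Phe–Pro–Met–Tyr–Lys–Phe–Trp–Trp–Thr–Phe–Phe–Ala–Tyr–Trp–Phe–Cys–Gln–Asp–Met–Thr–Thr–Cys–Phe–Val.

12

Matching residues: Trp12, Phe13, Tyr16, Phe18, Trp19, Trp20, Phe22, Phe23, Tyr25, Trp26, Phe27, Phe35.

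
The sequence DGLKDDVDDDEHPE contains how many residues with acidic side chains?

8

Only D (aspartate) and E (glutamate) carry a side-chain carboxylic acid.
Matching residues: D1, D5, D6, D8, D9, D10, E11, E14.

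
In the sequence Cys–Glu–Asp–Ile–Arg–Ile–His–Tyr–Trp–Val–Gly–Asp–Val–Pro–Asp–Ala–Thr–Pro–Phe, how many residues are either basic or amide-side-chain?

Basic: H, K, R. Amide-side-chain: N, Q.
Basic residues here: Arg5, His7 (2).
Amide-side-chain residues here: none (0).
The two groups share no amino acid, so total = 2 + 0 = 2.

2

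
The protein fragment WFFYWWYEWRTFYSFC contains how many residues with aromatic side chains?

11

The aromatic amino acids are Phe (F, benzyl), Trp (W, indole), and Tyr (Y, phenol).
Matching residues: W1, F2, F3, Y4, W5, W6, Y7, W9, F12, Y13, F15.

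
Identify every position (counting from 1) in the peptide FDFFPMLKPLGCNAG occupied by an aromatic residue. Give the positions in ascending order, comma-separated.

1, 3, 4

The aromatic amino acids are Phe (F, benzyl), Trp (W, indole), and Tyr (Y, phenol).
Matching residues: F1, F3, F4.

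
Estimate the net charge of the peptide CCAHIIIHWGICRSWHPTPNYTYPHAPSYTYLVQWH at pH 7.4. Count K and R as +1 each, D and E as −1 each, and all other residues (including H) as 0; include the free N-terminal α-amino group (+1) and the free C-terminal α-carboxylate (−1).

Positive (K, R): R13 → +1.
Negative (D, E): none → −0.
The N-terminus (+1) and C-terminus (−1) cancel.
Net charge = (+1) + (−0) = +1.

+1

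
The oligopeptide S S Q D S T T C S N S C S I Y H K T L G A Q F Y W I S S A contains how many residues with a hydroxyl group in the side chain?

Serine (S), threonine (T), and tyrosine (Y) each carry a hydroxyl group on the side chain.
Matching residues: S1, S2, S5, T6, T7, S9, S11, S13, Y15, T18, Y24, S27, S28.

13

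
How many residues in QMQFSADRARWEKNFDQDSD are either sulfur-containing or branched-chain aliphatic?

1

Sulfur-containing: C, M. Branched-chain aliphatic: I, L, V.
Sulfur-containing residues here: M2 (1).
Branched-chain aliphatic residues here: none (0).
The two groups share no amino acid, so total = 1 + 0 = 1.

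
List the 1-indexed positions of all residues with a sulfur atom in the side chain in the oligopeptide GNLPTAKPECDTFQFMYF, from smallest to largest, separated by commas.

Only Cys (C) and Met (M) have a sulfur atom in the side chain.
Matching residues: C10, M16.

10, 16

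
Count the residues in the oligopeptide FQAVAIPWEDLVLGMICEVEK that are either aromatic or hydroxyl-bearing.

2

Aromatic: F, W, Y. Hydroxyl-bearing: S, T, Y.
Aromatic residues here: F1, W8 (2).
Hydroxyl-bearing residues here: none (0).
(Y belongs to both groups, but none appear in this sequence.) Total = 2 + 0 = 2.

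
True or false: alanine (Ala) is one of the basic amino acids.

The basic amino acids are Lys (K), Arg (R), and His (H).
Alanine is not in this group.

False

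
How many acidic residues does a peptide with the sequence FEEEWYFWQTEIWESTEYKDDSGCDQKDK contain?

Only D (aspartate) and E (glutamate) carry a side-chain carboxylic acid.
Matching residues: E2, E3, E4, E11, E14, E17, D20, D21, D25, D28.

10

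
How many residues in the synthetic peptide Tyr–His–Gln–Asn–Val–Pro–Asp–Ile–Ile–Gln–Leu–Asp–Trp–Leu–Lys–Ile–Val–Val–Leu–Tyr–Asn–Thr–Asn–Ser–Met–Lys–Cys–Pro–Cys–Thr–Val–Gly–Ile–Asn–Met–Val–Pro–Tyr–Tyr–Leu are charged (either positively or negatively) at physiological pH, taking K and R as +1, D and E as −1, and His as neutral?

Charged side chains at pH ~7.4: K, R (positive); D, E (negative).
Matching residues: Asp7, Asp12, Lys15, Lys26.

4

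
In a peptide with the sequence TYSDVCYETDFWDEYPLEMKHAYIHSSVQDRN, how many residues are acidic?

7

The acidic residues are Asp (D) and Glu (E), whose side chains end in a carboxylate group.
Matching residues: D4, E8, D10, D13, E14, E18, D30.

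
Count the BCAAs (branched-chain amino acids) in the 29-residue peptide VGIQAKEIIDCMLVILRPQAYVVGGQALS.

11

The BCAAs are Val, Leu, and Ile — aliphatic side chains with a branch point.
Matching residues: V1, I3, I8, I9, L13, V14, I15, L16, V22, V23, L28.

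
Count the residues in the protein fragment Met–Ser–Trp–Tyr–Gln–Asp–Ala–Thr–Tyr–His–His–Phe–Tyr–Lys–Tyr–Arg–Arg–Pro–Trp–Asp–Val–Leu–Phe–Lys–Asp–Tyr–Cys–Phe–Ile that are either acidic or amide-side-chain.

4

Acidic: D, E. Amide-side-chain: N, Q.
Acidic residues here: Asp6, Asp20, Asp25 (3).
Amide-side-chain residues here: Gln5 (1).
The two groups share no amino acid, so total = 3 + 1 = 4.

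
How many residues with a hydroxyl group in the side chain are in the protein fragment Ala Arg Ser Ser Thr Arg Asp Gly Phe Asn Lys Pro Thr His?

4

The –OH-bearing residues are Ser, Thr (aliphatic alcohols), and Tyr (phenol).
Matching residues: Ser3, Ser4, Thr5, Thr13.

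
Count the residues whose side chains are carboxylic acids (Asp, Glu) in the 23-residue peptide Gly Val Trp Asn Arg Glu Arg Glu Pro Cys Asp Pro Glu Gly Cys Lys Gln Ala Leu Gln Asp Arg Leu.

5

Matching residues: Glu6, Glu8, Asp11, Glu13, Asp21.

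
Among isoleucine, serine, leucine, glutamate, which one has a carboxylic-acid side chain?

glutamate

The acidic residues are Asp (D) and Glu (E), whose side chains end in a carboxylate group.
Of the listed options, only glutamate belongs to this group.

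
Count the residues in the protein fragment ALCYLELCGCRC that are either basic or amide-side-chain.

1

Basic: H, K, R. Amide-side-chain: N, Q.
Basic residues here: R11 (1).
Amide-side-chain residues here: none (0).
The two groups share no amino acid, so total = 1 + 0 = 1.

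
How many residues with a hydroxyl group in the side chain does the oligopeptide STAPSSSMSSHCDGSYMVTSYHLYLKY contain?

14

Serine (S), threonine (T), and tyrosine (Y) each carry a hydroxyl group on the side chain.
Matching residues: S1, T2, S5, S6, S7, S9, S10, S15, Y16, T19, S20, Y21, Y24, Y27.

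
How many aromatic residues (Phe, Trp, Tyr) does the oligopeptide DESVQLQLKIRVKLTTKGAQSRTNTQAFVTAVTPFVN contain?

Matching residues: F28, F35.

2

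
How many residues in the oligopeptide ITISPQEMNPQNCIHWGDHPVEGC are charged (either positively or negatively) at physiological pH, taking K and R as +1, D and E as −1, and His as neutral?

3

Charged side chains at pH ~7.4: K, R (positive); D, E (negative).
Matching residues: E7, D18, E22.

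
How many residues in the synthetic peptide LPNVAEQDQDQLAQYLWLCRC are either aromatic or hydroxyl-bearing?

2

Aromatic: F, W, Y. Hydroxyl-bearing: S, T, Y.
Aromatic residues here: Y15, W17 (2).
Hydroxyl-bearing residues here: Y15 (1).
Y is in both groups, so the 1 Y residue must not be double-counted.
Total = 2 + 1 − 1 = 2.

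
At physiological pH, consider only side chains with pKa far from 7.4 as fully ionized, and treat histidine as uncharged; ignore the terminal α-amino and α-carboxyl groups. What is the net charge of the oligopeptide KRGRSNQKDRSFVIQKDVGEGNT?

At pH ~7.4 the Lys and Arg side chains are protonated (+1), the Asp and Glu side chains are deprotonated (−1), and with His taken as neutral all other side chains carry no charge.
Positive (K, R): K1, R2, R4, K8, R10, K16 → +6.
Negative (D, E): D9, D17, E20 → −3.
Net charge = (+6) + (−3) = +3.

+3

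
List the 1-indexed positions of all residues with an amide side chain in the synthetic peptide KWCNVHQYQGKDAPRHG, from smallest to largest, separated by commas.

4, 7, 9

Asparagine (N) and glutamine (Q) have uncharged amide side chains.
Matching residues: N4, Q7, Q9.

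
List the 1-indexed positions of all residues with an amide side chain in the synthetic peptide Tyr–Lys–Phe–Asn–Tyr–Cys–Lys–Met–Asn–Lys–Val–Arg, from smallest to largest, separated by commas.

4, 9

Asparagine (N) and glutamine (Q) have uncharged amide side chains.
Matching residues: Asn4, Asn9.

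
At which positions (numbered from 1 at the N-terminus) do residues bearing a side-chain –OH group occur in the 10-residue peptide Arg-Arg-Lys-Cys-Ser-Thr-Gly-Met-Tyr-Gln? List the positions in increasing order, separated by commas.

5, 6, 9

The –OH-bearing residues are Ser, Thr (aliphatic alcohols), and Tyr (phenol).
Matching residues: Ser5, Thr6, Tyr9.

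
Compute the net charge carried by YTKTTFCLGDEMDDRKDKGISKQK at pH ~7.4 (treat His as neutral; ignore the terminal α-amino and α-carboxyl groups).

+1

At pH ~7.4 the Lys and Arg side chains are protonated (+1), the Asp and Glu side chains are deprotonated (−1), and with His taken as neutral all other side chains carry no charge.
Positive (K, R): K3, R15, K16, K18, K22, K24 → +6.
Negative (D, E): D10, E11, D13, D14, D17 → −5.
Net charge = (+6) + (−5) = +1.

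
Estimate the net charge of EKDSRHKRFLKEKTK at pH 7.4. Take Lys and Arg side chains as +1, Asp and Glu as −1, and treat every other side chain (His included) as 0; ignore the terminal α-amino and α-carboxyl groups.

Positive (K, R): K2, R5, K7, R8, K11, K13, K15 → +7.
Negative (D, E): E1, D3, E12 → −3.
Net charge = (+7) + (−3) = +4.

+4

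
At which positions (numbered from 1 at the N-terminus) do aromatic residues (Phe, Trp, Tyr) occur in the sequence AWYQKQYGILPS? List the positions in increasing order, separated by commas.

Matching residues: W2, Y3, Y7.

2, 3, 7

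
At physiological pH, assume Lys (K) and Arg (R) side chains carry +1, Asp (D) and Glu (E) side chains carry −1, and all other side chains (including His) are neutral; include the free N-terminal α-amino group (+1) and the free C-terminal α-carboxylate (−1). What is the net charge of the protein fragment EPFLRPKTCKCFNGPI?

+2

Positive (K, R): R5, K7, K10 → +3.
Negative (D, E): E1 → −1.
The N-terminus (+1) and C-terminus (−1) cancel.
Net charge = (+3) + (−1) = +2.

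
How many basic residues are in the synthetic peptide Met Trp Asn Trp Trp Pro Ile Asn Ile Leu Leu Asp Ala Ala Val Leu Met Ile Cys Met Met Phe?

0

Lysine (K), arginine (R), and histidine (H) have basic, nitrogen-containing side chains.
None of the 22 residues belong to this group.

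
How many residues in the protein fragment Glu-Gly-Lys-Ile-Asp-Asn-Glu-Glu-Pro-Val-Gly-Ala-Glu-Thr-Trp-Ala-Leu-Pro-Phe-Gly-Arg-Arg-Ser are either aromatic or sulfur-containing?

Aromatic: F, W, Y. Sulfur-containing: C, M.
Aromatic residues here: Trp15, Phe19 (2).
Sulfur-containing residues here: none (0).
The two groups share no amino acid, so total = 2 + 0 = 2.

2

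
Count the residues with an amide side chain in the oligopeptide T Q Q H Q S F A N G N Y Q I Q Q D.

Only N (asparagine) and Q (glutamine) carry a side-chain carboxamide.
Matching residues: Q2, Q3, Q5, N9, N11, Q13, Q15, Q16.

8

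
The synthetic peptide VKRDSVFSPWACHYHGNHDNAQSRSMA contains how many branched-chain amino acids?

Valine (V), leucine (L), and isoleucine (I) are the branched-chain amino acids.
Matching residues: V1, V6.

2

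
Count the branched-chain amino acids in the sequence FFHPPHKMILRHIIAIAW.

5

V, L, and I make up the branched-chain aliphatic group.
Matching residues: I9, L10, I13, I14, I16.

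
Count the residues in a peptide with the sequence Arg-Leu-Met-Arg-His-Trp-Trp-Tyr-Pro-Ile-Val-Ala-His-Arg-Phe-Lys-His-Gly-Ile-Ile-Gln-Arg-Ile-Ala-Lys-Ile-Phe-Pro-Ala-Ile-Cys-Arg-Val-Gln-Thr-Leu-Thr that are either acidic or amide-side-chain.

2

Acidic: D, E. Amide-side-chain: N, Q.
Acidic residues here: none (0).
Amide-side-chain residues here: Gln21, Gln34 (2).
The two groups share no amino acid, so total = 0 + 2 = 2.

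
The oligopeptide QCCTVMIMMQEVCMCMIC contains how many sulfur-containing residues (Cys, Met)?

Matching residues: C2, C3, M6, M8, M9, C13, M14, C15, M16, C18.

10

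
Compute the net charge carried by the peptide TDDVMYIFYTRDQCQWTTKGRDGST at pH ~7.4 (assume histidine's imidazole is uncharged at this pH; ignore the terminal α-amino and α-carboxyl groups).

The side chains ionized at physiological pH are Lys/Arg (+1) and Asp/Glu (−1); with His treated as neutral, nothing else contributes.
Positive (K, R): R11, K19, R21 → +3.
Negative (D, E): D2, D3, D12, D22 → −4.
Net charge = (+3) + (−4) = −1.

-1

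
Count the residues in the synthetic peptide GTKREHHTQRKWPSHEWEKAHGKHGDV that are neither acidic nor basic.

Acidic: D, E. Basic: K, R, H. All other residues are neither.
Matching residues: G1, T2, T8, Q9, W12, P13, S14, W17, A20, G22, G25, V27.

12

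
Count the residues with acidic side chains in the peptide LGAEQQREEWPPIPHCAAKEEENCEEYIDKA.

Only D (aspartate) and E (glutamate) carry a side-chain carboxylic acid.
Matching residues: E4, E8, E9, E20, E21, E22, E25, E26, D29.

9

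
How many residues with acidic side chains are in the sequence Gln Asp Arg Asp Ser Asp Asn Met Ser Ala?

3

The acidic residues are Asp (D) and Glu (E), whose side chains end in a carboxylate group.
Matching residues: Asp2, Asp4, Asp6.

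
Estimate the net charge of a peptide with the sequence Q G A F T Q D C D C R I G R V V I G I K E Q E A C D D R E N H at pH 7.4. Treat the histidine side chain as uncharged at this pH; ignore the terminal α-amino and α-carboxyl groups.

Near pH 7.4, K and R contribute +1 each, D and E contribute −1 each, and every other side chain (His included, as stated) is uncharged.
Positive (K, R): R11, R14, K20, R28 → +4.
Negative (D, E): D7, D9, E21, E23, D26, D27, E29 → −7.
Net charge = (+4) + (−7) = −3.

-3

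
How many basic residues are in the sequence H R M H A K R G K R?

7

Lysine (K), arginine (R), and histidine (H) have basic, nitrogen-containing side chains.
Matching residues: H1, R2, H4, K6, R7, K9, R10.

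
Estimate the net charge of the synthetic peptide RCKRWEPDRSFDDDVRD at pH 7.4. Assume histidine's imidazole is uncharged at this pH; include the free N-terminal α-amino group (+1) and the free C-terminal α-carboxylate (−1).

Near pH 7.4, K and R contribute +1 each, D and E contribute −1 each, and every other side chain (His included, as stated) is uncharged.
Positive (K, R): R1, K3, R4, R9, R16 → +5.
Negative (D, E): E6, D8, D12, D13, D14, D17 → −6.
The N-terminus (+1) and C-terminus (−1) cancel.
Net charge = (+5) + (−6) = −1.

-1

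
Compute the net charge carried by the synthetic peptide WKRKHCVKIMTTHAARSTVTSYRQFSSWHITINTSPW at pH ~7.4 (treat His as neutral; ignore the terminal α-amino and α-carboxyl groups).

The side chains ionized at physiological pH are Lys/Arg (+1) and Asp/Glu (−1); with His treated as neutral, nothing else contributes.
Positive (K, R): K2, R3, K4, K8, R16, R23 → +6.
Negative (D, E): none → −0.
Net charge = (+6) + (−0) = +6.

+6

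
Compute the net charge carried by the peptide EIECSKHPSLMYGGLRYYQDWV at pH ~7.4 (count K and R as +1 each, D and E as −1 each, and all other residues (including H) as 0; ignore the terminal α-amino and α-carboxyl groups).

-1

Positive (K, R): K6, R16 → +2.
Negative (D, E): E1, E3, D20 → −3.
Net charge = (+2) + (−3) = −1.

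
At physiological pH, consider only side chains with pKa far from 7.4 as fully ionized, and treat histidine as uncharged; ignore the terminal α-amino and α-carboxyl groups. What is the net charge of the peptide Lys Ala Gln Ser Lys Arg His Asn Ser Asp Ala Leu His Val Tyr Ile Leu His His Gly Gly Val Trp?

+2

Near pH 7.4, K and R contribute +1 each, D and E contribute −1 each, and every other side chain (His included, as stated) is uncharged.
Positive (K, R): Lys1, Lys5, Arg6 → +3.
Negative (D, E): Asp10 → −1.
Net charge = (+3) + (−1) = +2.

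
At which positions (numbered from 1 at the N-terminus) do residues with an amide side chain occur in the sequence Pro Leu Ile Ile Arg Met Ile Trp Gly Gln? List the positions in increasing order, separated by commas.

10

Asparagine (N) and glutamine (Q) have uncharged amide side chains.
Matching residues: Gln10.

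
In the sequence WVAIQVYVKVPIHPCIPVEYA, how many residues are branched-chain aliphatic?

8

The BCAAs are Val, Leu, and Ile — aliphatic side chains with a branch point.
Matching residues: V2, I4, V6, V8, V10, I12, I16, V18.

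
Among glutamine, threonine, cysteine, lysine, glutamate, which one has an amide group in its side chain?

The amide-side-chain residues are Asn (N) and Gln (Q).
Of the listed options, only glutamine belongs to this group.

glutamine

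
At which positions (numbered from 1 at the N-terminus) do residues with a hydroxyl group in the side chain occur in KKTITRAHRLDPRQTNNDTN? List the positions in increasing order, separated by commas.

The –OH-bearing residues are Ser, Thr (aliphatic alcohols), and Tyr (phenol).
Matching residues: T3, T5, T15, T19.

3, 5, 15, 19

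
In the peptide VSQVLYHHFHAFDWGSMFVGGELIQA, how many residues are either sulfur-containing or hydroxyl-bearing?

Sulfur-containing: C, M. Hydroxyl-bearing: S, T, Y.
Sulfur-containing residues here: M17 (1).
Hydroxyl-bearing residues here: S2, Y6, S16 (3).
The two groups share no amino acid, so total = 1 + 3 = 4.

4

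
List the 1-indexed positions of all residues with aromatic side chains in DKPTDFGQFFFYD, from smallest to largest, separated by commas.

The aromatic amino acids are Phe (F, benzyl), Trp (W, indole), and Tyr (Y, phenol).
Matching residues: F6, F9, F10, F11, Y12.

6, 9, 10, 11, 12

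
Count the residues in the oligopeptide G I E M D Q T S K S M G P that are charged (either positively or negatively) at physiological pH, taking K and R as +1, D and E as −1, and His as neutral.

Charged side chains at pH ~7.4: K, R (positive); D, E (negative).
Matching residues: E3, D5, K9.

3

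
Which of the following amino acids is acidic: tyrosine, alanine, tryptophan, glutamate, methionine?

Aspartate (D) and glutamate (E) have carboxylic-acid side chains and are the acidic amino acids.
Of the listed options, only glutamate belongs to this group.

glutamate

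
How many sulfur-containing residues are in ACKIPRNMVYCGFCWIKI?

4

Only Cys (C) and Met (M) have a sulfur atom in the side chain.
Matching residues: C2, M8, C11, C14.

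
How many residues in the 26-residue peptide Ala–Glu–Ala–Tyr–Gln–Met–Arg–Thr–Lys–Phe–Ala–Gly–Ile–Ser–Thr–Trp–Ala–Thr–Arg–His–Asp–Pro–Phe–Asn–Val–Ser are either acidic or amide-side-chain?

4

Acidic: D, E. Amide-side-chain: N, Q.
Acidic residues here: Glu2, Asp21 (2).
Amide-side-chain residues here: Gln5, Asn24 (2).
The two groups share no amino acid, so total = 2 + 2 = 4.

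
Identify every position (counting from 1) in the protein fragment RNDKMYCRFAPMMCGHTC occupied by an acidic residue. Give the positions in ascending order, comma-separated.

3

Only D (aspartate) and E (glutamate) carry a side-chain carboxylic acid.
Matching residues: D3.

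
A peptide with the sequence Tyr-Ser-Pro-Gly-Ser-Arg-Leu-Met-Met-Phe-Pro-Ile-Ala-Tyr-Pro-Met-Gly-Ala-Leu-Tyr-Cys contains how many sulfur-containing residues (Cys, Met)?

4

Matching residues: Met8, Met9, Met16, Cys21.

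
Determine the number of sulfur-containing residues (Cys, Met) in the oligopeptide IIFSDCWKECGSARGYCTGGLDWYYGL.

3

Matching residues: C6, C10, C17.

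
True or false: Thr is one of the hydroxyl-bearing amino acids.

The –OH-bearing residues are Ser, Thr (aliphatic alcohols), and Tyr (phenol).
Threonine is in this group.

True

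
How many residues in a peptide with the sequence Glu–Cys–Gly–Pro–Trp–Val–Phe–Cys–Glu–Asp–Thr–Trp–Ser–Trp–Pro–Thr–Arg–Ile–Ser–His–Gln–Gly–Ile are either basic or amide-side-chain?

Basic: H, K, R. Amide-side-chain: N, Q.
Basic residues here: Arg17, His20 (2).
Amide-side-chain residues here: Gln21 (1).
The two groups share no amino acid, so total = 2 + 1 = 3.

3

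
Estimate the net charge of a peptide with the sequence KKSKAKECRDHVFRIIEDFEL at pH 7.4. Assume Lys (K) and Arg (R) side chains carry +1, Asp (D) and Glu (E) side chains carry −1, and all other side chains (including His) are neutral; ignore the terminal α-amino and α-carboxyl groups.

+1

Positive (K, R): K1, K2, K4, K6, R9, R14 → +6.
Negative (D, E): E7, D10, E17, D18, E20 → −5.
Net charge = (+6) + (−5) = +1.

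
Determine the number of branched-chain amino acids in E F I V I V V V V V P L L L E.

11

V, L, and I make up the branched-chain aliphatic group.
Matching residues: I3, V4, I5, V6, V7, V8, V9, V10, L12, L13, L14.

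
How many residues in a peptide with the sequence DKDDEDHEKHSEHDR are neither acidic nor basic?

Acidic: D, E. Basic: K, R, H. All other residues are neither.
Matching residues: S11.

1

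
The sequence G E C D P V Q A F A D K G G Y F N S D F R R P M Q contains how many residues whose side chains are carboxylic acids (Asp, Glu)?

Matching residues: E2, D4, D11, D19.

4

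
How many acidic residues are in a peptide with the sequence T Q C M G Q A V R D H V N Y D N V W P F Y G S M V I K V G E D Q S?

Only D (aspartate) and E (glutamate) carry a side-chain carboxylic acid.
Matching residues: D10, D15, E30, D31.

4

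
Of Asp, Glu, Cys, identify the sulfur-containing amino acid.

The sulfur-bearing residues are cysteine (–SH) and methionine (–S–CH₃).
Of the listed options, only Cys belongs to this group.

Cys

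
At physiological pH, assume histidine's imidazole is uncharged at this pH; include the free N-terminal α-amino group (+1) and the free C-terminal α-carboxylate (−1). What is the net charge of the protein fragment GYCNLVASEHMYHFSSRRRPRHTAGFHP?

The side chains ionized at physiological pH are Lys/Arg (+1) and Asp/Glu (−1); with His treated as neutral, nothing else contributes.
Positive (K, R): R17, R18, R19, R21 → +4.
Negative (D, E): E9 → −1.
The N-terminus (+1) and C-terminus (−1) cancel.
Net charge = (+4) + (−1) = +3.

+3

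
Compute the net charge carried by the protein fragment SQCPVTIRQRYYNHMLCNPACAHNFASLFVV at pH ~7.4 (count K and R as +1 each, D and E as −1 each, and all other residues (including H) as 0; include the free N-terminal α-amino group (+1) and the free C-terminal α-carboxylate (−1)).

Positive (K, R): R8, R10 → +2.
Negative (D, E): none → −0.
The N-terminus (+1) and C-terminus (−1) cancel.
Net charge = (+2) + (−0) = +2.

+2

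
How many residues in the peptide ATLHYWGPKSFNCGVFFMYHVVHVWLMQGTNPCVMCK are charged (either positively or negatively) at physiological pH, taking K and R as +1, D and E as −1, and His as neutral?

2

Charged side chains at pH ~7.4: K, R (positive); D, E (negative).
Matching residues: K9, K37.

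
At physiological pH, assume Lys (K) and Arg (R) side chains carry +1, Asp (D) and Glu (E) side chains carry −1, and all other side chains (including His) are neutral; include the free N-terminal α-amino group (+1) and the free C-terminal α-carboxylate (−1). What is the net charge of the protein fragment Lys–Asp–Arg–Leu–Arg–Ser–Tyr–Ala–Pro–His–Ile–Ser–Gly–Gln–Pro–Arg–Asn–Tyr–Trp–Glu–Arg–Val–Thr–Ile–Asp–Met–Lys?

Positive (K, R): Lys1, Arg3, Arg5, Arg16, Arg21, Lys27 → +6.
Negative (D, E): Asp2, Glu20, Asp25 → −3.
The N-terminus (+1) and C-terminus (−1) cancel.
Net charge = (+6) + (−3) = +3.

+3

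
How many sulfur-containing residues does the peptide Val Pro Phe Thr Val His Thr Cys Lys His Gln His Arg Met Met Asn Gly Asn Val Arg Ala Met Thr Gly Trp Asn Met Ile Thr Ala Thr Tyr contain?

Cysteine (C, thiol) and methionine (M, thioether) are the two sulfur-containing amino acids.
Matching residues: Cys8, Met14, Met15, Met22, Met27.

5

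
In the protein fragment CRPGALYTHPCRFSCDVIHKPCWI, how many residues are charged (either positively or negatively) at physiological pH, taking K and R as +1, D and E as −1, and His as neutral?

Charged side chains at pH ~7.4: K, R (positive); D, E (negative).
Matching residues: R2, R12, D16, K20.

4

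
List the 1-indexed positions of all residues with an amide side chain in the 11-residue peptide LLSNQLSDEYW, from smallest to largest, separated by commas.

4, 5

The amide-side-chain residues are Asn (N) and Gln (Q).
Matching residues: N4, Q5.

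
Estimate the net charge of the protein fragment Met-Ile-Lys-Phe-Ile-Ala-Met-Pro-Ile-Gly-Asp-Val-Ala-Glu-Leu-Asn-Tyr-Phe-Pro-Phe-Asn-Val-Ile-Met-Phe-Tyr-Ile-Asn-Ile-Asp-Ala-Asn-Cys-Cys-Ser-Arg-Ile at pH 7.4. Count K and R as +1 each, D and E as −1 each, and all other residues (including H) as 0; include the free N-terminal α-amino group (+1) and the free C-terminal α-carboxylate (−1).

-1

Positive (K, R): Lys3, Arg36 → +2.
Negative (D, E): Asp11, Glu14, Asp30 → −3.
The N-terminus (+1) and C-terminus (−1) cancel.
Net charge = (+2) + (−3) = −1.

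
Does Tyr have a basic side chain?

No

The basic amino acids are Lys (K), Arg (R), and His (H).
Tyrosine is not in this group.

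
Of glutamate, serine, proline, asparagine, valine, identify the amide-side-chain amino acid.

asparagine

Only N (asparagine) and Q (glutamine) carry a side-chain carboxamide.
Of the listed options, only asparagine belongs to this group.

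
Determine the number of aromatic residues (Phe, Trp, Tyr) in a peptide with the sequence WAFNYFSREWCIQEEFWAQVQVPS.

7

Matching residues: W1, F3, Y5, F6, W10, F16, W17.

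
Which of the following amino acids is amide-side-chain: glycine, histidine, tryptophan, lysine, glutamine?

The amide-side-chain residues are Asn (N) and Gln (Q).
Of the listed options, only glutamine belongs to this group.

glutamine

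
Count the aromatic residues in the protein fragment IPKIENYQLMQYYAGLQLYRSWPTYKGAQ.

6

The aromatic amino acids are Phe (F, benzyl), Trp (W, indole), and Tyr (Y, phenol).
Matching residues: Y7, Y12, Y13, Y19, W22, Y25.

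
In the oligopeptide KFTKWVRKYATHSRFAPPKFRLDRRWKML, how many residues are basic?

The basic amino acids are Lys (K), Arg (R), and His (H).
Matching residues: K1, K4, R7, K8, H12, R14, K19, R21, R24, R25, K27.

11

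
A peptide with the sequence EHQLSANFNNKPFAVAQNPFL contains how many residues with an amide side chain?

6

The amide-side-chain residues are Asn (N) and Gln (Q).
Matching residues: Q3, N7, N9, N10, Q17, N18.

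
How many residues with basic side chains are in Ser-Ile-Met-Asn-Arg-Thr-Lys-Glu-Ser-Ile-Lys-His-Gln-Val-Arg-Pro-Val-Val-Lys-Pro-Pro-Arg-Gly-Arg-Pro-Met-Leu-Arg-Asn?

9

K, R, and H are the three residues with basic side chains (ε-amine, guanidinium, and imidazole respectively).
Matching residues: Arg5, Lys7, Lys11, His12, Arg15, Lys19, Arg22, Arg24, Arg28.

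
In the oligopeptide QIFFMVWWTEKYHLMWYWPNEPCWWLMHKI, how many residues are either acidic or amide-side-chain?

4

Acidic: D, E. Amide-side-chain: N, Q.
Acidic residues here: E10, E21 (2).
Amide-side-chain residues here: Q1, N20 (2).
The two groups share no amino acid, so total = 2 + 2 = 4.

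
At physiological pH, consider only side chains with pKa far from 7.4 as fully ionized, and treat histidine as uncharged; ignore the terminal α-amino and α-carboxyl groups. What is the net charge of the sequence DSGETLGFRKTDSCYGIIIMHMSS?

-1

At pH ~7.4 the Lys and Arg side chains are protonated (+1), the Asp and Glu side chains are deprotonated (−1), and with His taken as neutral all other side chains carry no charge.
Positive (K, R): R9, K10 → +2.
Negative (D, E): D1, E4, D12 → −3.
Net charge = (+2) + (−3) = −1.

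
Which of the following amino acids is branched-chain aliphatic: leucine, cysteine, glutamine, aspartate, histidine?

leucine

Valine (V), leucine (L), and isoleucine (I) are the branched-chain amino acids.
Of the listed options, only leucine belongs to this group.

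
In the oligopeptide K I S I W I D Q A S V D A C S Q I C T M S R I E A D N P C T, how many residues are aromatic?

Phenylalanine (F), tryptophan (W), and tyrosine (Y) have aromatic ring side chains.
Matching residues: W5.

1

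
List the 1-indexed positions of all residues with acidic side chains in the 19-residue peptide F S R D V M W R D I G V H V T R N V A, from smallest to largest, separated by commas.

4, 9

Only D (aspartate) and E (glutamate) carry a side-chain carboxylic acid.
Matching residues: D4, D9.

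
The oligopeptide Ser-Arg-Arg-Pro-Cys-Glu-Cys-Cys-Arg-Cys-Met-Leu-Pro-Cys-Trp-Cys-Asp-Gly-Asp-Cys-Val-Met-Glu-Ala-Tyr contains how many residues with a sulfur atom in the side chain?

Cysteine (C, thiol) and methionine (M, thioether) are the two sulfur-containing amino acids.
Matching residues: Cys5, Cys7, Cys8, Cys10, Met11, Cys14, Cys16, Cys20, Met22.

9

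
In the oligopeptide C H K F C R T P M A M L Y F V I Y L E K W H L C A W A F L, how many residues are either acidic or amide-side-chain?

Acidic: D, E. Amide-side-chain: N, Q.
Acidic residues here: E19 (1).
Amide-side-chain residues here: none (0).
The two groups share no amino acid, so total = 1 + 0 = 1.

1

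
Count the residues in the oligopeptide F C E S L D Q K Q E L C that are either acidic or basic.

Acidic: D, E. Basic: H, K, R.
Acidic residues here: E3, D6, E10 (3).
Basic residues here: K8 (1).
The two groups share no amino acid, so total = 3 + 1 = 4.

4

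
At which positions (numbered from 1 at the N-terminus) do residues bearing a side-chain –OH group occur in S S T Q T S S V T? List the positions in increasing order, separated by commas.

The –OH-bearing residues are Ser, Thr (aliphatic alcohols), and Tyr (phenol).
Matching residues: S1, S2, T3, T5, S6, S7, T9.

1, 2, 3, 5, 6, 7, 9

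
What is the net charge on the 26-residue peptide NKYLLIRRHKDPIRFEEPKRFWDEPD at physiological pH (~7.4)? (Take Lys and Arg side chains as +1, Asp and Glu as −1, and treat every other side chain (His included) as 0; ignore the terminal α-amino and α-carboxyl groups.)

+1

Positive (K, R): K2, R7, R8, K10, R14, K19, R20 → +7.
Negative (D, E): D11, E16, E17, D23, E24, D26 → −6.
Net charge = (+7) + (−6) = +1.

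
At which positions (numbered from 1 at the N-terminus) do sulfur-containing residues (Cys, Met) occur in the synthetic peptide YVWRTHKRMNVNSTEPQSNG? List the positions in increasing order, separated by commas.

9

Matching residues: M9.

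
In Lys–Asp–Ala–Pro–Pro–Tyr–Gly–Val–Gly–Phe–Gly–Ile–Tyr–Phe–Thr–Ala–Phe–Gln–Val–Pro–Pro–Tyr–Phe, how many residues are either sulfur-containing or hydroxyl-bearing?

4

Sulfur-containing: C, M. Hydroxyl-bearing: S, T, Y.
Sulfur-containing residues here: none (0).
Hydroxyl-bearing residues here: Tyr6, Tyr13, Thr15, Tyr22 (4).
The two groups share no amino acid, so total = 0 + 4 = 4.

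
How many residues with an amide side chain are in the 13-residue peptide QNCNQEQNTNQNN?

Asparagine (N) and glutamine (Q) have uncharged amide side chains.
Matching residues: Q1, N2, N4, Q5, Q7, N8, N10, Q11, N12, N13.

10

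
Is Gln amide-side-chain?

The amide-side-chain residues are Asn (N) and Gln (Q).
Glutamine is in this group.

Yes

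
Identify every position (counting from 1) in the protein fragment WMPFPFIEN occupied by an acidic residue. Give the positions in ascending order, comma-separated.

8

Aspartate (D) and glutamate (E) have carboxylic-acid side chains and are the acidic amino acids.
Matching residues: E8.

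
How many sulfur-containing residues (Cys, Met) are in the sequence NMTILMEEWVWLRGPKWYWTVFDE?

Matching residues: M2, M6.

2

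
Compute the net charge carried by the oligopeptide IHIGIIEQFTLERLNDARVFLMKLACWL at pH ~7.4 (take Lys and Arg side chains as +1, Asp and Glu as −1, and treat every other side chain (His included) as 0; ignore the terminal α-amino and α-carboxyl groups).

0

Positive (K, R): R13, R18, K23 → +3.
Negative (D, E): E7, E12, D16 → −3.
Net charge = (+3) + (−3) = 0.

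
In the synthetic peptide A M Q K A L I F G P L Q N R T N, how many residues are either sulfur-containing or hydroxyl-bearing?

Sulfur-containing: C, M. Hydroxyl-bearing: S, T, Y.
Sulfur-containing residues here: M2 (1).
Hydroxyl-bearing residues here: T15 (1).
The two groups share no amino acid, so total = 1 + 1 = 2.

2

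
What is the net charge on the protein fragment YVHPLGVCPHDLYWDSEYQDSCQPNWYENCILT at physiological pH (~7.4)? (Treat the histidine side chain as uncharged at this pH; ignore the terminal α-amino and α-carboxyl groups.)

Near pH 7.4, K and R contribute +1 each, D and E contribute −1 each, and every other side chain (His included, as stated) is uncharged.
Positive (K, R): none → +0.
Negative (D, E): D11, D15, E17, D20, E28 → −5.
Net charge = (+0) + (−5) = −5.

-5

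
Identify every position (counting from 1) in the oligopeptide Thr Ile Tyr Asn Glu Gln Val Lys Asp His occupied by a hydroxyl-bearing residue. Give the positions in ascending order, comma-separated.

Serine (S), threonine (T), and tyrosine (Y) each carry a hydroxyl group on the side chain.
Matching residues: Thr1, Tyr3.

1, 3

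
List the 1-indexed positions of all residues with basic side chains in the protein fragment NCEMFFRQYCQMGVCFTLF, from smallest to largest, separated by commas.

Lysine (K), arginine (R), and histidine (H) have basic, nitrogen-containing side chains.
Matching residues: R7.

7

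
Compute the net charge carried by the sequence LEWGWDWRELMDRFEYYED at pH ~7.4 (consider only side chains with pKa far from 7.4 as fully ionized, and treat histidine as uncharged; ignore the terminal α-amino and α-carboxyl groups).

-5

At pH ~7.4 the Lys and Arg side chains are protonated (+1), the Asp and Glu side chains are deprotonated (−1), and with His taken as neutral all other side chains carry no charge.
Positive (K, R): R8, R13 → +2.
Negative (D, E): E2, D6, E9, D12, E15, E18, D19 → −7.
Net charge = (+2) + (−7) = −5.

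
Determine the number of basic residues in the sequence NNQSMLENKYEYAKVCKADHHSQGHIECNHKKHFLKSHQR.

K, R, and H are the three residues with basic side chains (ε-amine, guanidinium, and imidazole respectively).
Matching residues: K9, K14, K17, H20, H21, H25, H30, K31, K32, H33, K36, H38, R40.

13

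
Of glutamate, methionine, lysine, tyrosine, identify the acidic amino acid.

Only D (aspartate) and E (glutamate) carry a side-chain carboxylic acid.
Of the listed options, only glutamate belongs to this group.

glutamate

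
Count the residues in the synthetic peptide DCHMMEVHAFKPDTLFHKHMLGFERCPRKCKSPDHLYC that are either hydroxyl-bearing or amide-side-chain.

3

Hydroxyl-bearing: S, T, Y. Amide-side-chain: N, Q.
Hydroxyl-bearing residues here: T14, S32, Y37 (3).
Amide-side-chain residues here: none (0).
The two groups share no amino acid, so total = 3 + 0 = 3.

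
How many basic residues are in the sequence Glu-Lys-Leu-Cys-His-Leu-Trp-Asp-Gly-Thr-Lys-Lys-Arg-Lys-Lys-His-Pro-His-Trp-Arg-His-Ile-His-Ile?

The basic amino acids are Lys (K), Arg (R), and His (H).
Matching residues: Lys2, His5, Lys11, Lys12, Arg13, Lys14, Lys15, His16, His18, Arg20, His21, His23.

12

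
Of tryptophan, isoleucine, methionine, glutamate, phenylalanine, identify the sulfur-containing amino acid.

The sulfur-bearing residues are cysteine (–SH) and methionine (–S–CH₃).
Of the listed options, only methionine belongs to this group.

methionine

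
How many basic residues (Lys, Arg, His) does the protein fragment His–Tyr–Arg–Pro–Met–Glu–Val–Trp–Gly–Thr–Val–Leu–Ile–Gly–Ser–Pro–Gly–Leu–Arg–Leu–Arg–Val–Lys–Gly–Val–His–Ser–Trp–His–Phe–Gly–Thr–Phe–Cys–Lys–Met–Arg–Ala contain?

9

Matching residues: His1, Arg3, Arg19, Arg21, Lys23, His26, His29, Lys35, Arg37.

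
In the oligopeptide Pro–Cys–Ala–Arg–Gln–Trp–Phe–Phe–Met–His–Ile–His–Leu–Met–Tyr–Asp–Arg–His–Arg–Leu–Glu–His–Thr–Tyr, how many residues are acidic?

2

Only D (aspartate) and E (glutamate) carry a side-chain carboxylic acid.
Matching residues: Asp16, Glu21.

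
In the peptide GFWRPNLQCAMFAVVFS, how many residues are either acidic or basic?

Acidic: D, E. Basic: H, K, R.
Acidic residues here: none (0).
Basic residues here: R4 (1).
The two groups share no amino acid, so total = 0 + 1 = 1.

1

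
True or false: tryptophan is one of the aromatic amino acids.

True

F, W, and Y each carry an aromatic ring on the side chain.
Tryptophan is in this group.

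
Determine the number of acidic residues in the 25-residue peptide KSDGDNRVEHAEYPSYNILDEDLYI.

7

Aspartate (D) and glutamate (E) have carboxylic-acid side chains and are the acidic amino acids.
Matching residues: D3, D5, E9, E12, D20, E21, D22.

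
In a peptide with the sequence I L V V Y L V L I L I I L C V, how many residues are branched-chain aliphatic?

V, L, and I make up the branched-chain aliphatic group.
Matching residues: I1, L2, V3, V4, L6, V7, L8, I9, L10, I11, I12, L13, V15.

13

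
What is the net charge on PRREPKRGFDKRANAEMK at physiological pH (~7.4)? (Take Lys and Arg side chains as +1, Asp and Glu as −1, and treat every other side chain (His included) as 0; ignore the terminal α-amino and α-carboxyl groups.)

Positive (K, R): R2, R3, K6, R7, K11, R12, K18 → +7.
Negative (D, E): E4, D10, E16 → −3.
Net charge = (+7) + (−3) = +4.

+4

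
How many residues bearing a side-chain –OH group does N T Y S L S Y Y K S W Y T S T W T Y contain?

13

S, T, and Y are the three residues with a side-chain hydroxyl.
Matching residues: T2, Y3, S4, S6, Y7, Y8, S10, Y12, T13, S14, T15, T17, Y18.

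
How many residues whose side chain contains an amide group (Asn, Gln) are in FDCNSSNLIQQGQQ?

6

Matching residues: N4, N7, Q10, Q11, Q13, Q14.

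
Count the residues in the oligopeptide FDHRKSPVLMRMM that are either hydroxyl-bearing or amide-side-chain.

Hydroxyl-bearing: S, T, Y. Amide-side-chain: N, Q.
Hydroxyl-bearing residues here: S6 (1).
Amide-side-chain residues here: none (0).
The two groups share no amino acid, so total = 1 + 0 = 1.

1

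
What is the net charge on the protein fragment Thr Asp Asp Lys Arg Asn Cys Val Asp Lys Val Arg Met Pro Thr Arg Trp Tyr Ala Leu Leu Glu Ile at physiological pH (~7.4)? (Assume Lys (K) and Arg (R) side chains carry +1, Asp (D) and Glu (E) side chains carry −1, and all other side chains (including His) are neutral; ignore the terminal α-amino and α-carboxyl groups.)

Positive (K, R): Lys4, Arg5, Lys10, Arg12, Arg16 → +5.
Negative (D, E): Asp2, Asp3, Asp9, Glu22 → −4.
Net charge = (+5) + (−4) = +1.

+1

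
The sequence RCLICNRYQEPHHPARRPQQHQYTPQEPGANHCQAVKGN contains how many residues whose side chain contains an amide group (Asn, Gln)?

Matching residues: N6, Q9, Q19, Q20, Q22, Q26, N31, Q34, N39.

9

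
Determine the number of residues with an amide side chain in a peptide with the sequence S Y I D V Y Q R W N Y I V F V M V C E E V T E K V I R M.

Asparagine (N) and glutamine (Q) have uncharged amide side chains.
Matching residues: Q7, N10.

2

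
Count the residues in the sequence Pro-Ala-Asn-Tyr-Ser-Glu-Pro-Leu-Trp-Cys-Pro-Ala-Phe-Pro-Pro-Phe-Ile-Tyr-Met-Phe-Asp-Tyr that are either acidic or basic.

2

Acidic: D, E. Basic: H, K, R.
Acidic residues here: Glu6, Asp21 (2).
Basic residues here: none (0).
The two groups share no amino acid, so total = 2 + 0 = 2.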